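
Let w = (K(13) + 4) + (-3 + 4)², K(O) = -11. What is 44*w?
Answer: -264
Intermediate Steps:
w = -6 (w = (-11 + 4) + (-3 + 4)² = -7 + 1² = -7 + 1 = -6)
44*w = 44*(-6) = -264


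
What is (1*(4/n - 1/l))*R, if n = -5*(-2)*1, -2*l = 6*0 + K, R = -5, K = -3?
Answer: 4/3 ≈ 1.3333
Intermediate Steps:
l = 3/2 (l = -(6*0 - 3)/2 = -(0 - 3)/2 = -½*(-3) = 3/2 ≈ 1.5000)
n = 10 (n = 10*1 = 10)
(1*(4/n - 1/l))*R = (1*(4/10 - 1/3/2))*(-5) = (1*(4*(⅒) - 1*⅔))*(-5) = (1*(⅖ - ⅔))*(-5) = (1*(-4/15))*(-5) = -4/15*(-5) = 4/3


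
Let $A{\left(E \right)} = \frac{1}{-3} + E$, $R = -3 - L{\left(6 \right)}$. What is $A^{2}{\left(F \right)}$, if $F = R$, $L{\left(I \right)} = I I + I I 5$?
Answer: $\frac{432964}{9} \approx 48107.0$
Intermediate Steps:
$L{\left(I \right)} = 6 I^{2}$ ($L{\left(I \right)} = I^{2} + I^{2} \cdot 5 = I^{2} + 5 I^{2} = 6 I^{2}$)
$R = -219$ ($R = -3 - 6 \cdot 6^{2} = -3 - 6 \cdot 36 = -3 - 216 = -219$)
$F = -219$
$A{\left(E \right)} = - \frac{1}{3} + E$
$A^{2}{\left(F \right)} = \left(- \frac{1}{3} - 219\right)^{2} = \left(- \frac{658}{3}\right)^{2} = \frac{432964}{9}$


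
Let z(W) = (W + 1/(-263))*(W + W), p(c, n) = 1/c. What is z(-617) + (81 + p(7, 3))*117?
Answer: 1419183464/1841 ≈ 7.7088e+5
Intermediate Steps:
z(W) = 2*W*(-1/263 + W) (z(W) = (W - 1/263)*(2*W) = (-1/263 + W)*(2*W) = 2*W*(-1/263 + W))
z(-617) + (81 + p(7, 3))*117 = (2/263)*(-617)*(-1 + 263*(-617)) + (81 + 1/7)*117 = (2/263)*(-617)*(-1 - 162271) + (81 + ⅐)*117 = (2/263)*(-617)*(-162272) + (568/7)*117 = 200243648/263 + 66456/7 = 1419183464/1841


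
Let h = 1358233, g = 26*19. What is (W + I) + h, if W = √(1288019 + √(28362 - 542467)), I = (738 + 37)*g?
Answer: 1741083 + √(1288019 + I*√514105) ≈ 1.7422e+6 + 0.31589*I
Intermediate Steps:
g = 494
I = 382850 (I = (738 + 37)*494 = 775*494 = 382850)
W = √(1288019 + I*√514105) (W = √(1288019 + √(-514105)) = √(1288019 + I*√514105) ≈ 1134.9 + 0.316*I)
(W + I) + h = (√(1288019 + I*√514105) + 382850) + 1358233 = (382850 + √(1288019 + I*√514105)) + 1358233 = 1741083 + √(1288019 + I*√514105)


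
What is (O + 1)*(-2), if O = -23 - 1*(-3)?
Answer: 38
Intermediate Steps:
O = -20 (O = -23 + 3 = -20)
(O + 1)*(-2) = (-20 + 1)*(-2) = -19*(-2) = 38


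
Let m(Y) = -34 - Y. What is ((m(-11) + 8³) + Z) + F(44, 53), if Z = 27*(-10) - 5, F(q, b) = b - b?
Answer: 214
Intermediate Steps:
F(q, b) = 0
Z = -275 (Z = -270 - 5 = -275)
((m(-11) + 8³) + Z) + F(44, 53) = (((-34 - 1*(-11)) + 8³) - 275) + 0 = (((-34 + 11) + 512) - 275) + 0 = ((-23 + 512) - 275) + 0 = (489 - 275) + 0 = 214 + 0 = 214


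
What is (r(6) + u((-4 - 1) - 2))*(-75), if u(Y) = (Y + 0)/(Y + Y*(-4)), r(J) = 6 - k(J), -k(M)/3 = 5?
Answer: -1550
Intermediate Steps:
k(M) = -15 (k(M) = -3*5 = -15)
r(J) = 21 (r(J) = 6 - 1*(-15) = 6 + 15 = 21)
u(Y) = -⅓ (u(Y) = Y/(Y - 4*Y) = Y/((-3*Y)) = Y*(-1/(3*Y)) = -⅓)
(r(6) + u((-4 - 1) - 2))*(-75) = (21 - ⅓)*(-75) = (62/3)*(-75) = -1550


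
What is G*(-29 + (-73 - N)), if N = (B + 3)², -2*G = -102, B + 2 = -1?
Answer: -5202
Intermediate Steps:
B = -3 (B = -2 - 1 = -3)
G = 51 (G = -½*(-102) = 51)
N = 0 (N = (-3 + 3)² = 0² = 0)
G*(-29 + (-73 - N)) = 51*(-29 + (-73 - 1*0)) = 51*(-29 + (-73 + 0)) = 51*(-29 - 73) = 51*(-102) = -5202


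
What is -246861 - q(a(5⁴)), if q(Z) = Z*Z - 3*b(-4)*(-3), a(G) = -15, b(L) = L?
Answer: -247050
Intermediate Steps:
q(Z) = -36 + Z² (q(Z) = Z*Z - 3*(-4)*(-3) = Z² + 12*(-3) = Z² - 36 = -36 + Z²)
-246861 - q(a(5⁴)) = -246861 - (-36 + (-15)²) = -246861 - (-36 + 225) = -246861 - 1*189 = -246861 - 189 = -247050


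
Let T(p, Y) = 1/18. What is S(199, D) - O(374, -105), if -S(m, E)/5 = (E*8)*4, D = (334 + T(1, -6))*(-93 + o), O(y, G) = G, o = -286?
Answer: 182315105/9 ≈ 2.0257e+7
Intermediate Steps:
T(p, Y) = 1/18
D = -2278927/18 (D = (334 + 1/18)*(-93 - 286) = (6013/18)*(-379) = -2278927/18 ≈ -1.2661e+5)
S(m, E) = -160*E (S(m, E) = -5*E*8*4 = -5*8*E*4 = -160*E)
S(199, D) - O(374, -105) = -160*(-2278927/18) - 1*(-105) = 182314160/9 + 105 = 182315105/9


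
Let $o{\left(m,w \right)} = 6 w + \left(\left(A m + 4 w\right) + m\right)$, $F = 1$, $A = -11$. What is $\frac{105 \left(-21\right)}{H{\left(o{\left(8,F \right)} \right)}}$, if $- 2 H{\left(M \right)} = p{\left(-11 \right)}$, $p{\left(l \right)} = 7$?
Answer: $630$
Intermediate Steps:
$o{\left(m,w \right)} = - 10 m + 10 w$ ($o{\left(m,w \right)} = 6 w - \left(- 4 w + 10 m\right) = - 10 m + 10 w$)
$H{\left(M \right)} = - \frac{7}{2}$ ($H{\left(M \right)} = \left(- \frac{1}{2}\right) 7 = - \frac{7}{2}$)
$\frac{105 \left(-21\right)}{H{\left(o{\left(8,F \right)} \right)}} = \frac{105 \left(-21\right)}{- \frac{7}{2}} = \left(-2205\right) \left(- \frac{2}{7}\right) = 630$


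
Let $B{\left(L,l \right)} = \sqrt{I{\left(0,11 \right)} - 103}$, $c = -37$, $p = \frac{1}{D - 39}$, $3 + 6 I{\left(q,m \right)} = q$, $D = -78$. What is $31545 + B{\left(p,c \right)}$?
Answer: $31545 + \frac{3 i \sqrt{46}}{2} \approx 31545.0 + 10.173 i$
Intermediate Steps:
$I{\left(q,m \right)} = - \frac{1}{2} + \frac{q}{6}$
$p = - \frac{1}{117}$ ($p = \frac{1}{-78 - 39} = \frac{1}{-117} = - \frac{1}{117} \approx -0.008547$)
$B{\left(L,l \right)} = \frac{3 i \sqrt{46}}{2}$ ($B{\left(L,l \right)} = \sqrt{\left(- \frac{1}{2} + \frac{1}{6} \cdot 0\right) - 103} = \sqrt{\left(- \frac{1}{2} + 0\right) - 103} = \sqrt{- \frac{1}{2} - 103} = \sqrt{- \frac{207}{2}} = \frac{3 i \sqrt{46}}{2}$)
$31545 + B{\left(p,c \right)} = 31545 + \frac{3 i \sqrt{46}}{2}$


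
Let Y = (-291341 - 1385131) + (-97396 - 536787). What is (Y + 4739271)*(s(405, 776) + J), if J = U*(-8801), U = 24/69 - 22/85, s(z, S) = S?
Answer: -1509332048/85 ≈ -1.7757e+7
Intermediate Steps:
U = 174/1955 (U = 24*(1/69) - 22*1/85 = 8/23 - 22/85 = 174/1955 ≈ 0.089003)
J = -1531374/1955 (J = (174/1955)*(-8801) = -1531374/1955 ≈ -783.31)
Y = -2310655 (Y = -1676472 - 634183 = -2310655)
(Y + 4739271)*(s(405, 776) + J) = (-2310655 + 4739271)*(776 - 1531374/1955) = 2428616*(-14294/1955) = -1509332048/85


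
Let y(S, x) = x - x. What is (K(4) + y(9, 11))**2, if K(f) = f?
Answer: 16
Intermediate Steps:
y(S, x) = 0
(K(4) + y(9, 11))**2 = (4 + 0)**2 = 4**2 = 16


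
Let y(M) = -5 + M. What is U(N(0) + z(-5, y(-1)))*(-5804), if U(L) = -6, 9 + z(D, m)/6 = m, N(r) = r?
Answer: 34824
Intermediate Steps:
z(D, m) = -54 + 6*m
U(N(0) + z(-5, y(-1)))*(-5804) = -6*(-5804) = 34824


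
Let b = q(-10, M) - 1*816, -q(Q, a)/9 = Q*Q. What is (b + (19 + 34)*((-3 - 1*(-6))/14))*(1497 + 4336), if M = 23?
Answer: -139204545/14 ≈ -9.9432e+6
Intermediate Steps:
q(Q, a) = -9*Q² (q(Q, a) = -9*Q*Q = -9*Q²)
b = -1716 (b = -9*(-10)² - 1*816 = -9*100 - 816 = -900 - 816 = -1716)
(b + (19 + 34)*((-3 - 1*(-6))/14))*(1497 + 4336) = (-1716 + (19 + 34)*((-3 - 1*(-6))/14))*(1497 + 4336) = (-1716 + 53*((-3 + 6)*(1/14)))*5833 = (-1716 + 53*(3*(1/14)))*5833 = (-1716 + 53*(3/14))*5833 = (-1716 + 159/14)*5833 = -23865/14*5833 = -139204545/14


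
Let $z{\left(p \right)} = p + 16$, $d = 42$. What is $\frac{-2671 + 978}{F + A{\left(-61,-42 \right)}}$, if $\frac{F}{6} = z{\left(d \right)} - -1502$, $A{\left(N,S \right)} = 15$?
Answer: $- \frac{1693}{9375} \approx -0.18059$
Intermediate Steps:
$z{\left(p \right)} = 16 + p$
$F = 9360$ ($F = 6 \left(\left(16 + 42\right) - -1502\right) = 6 \left(58 + 1502\right) = 6 \cdot 1560 = 9360$)
$\frac{-2671 + 978}{F + A{\left(-61,-42 \right)}} = \frac{-2671 + 978}{9360 + 15} = - \frac{1693}{9375}$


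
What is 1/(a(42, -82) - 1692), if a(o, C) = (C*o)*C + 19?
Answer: 1/280735 ≈ 3.5621e-6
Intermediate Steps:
a(o, C) = 19 + o*C² (a(o, C) = o*C² + 19 = 19 + o*C²)
1/(a(42, -82) - 1692) = 1/((19 + 42*(-82)²) - 1692) = 1/((19 + 42*6724) - 1692) = 1/((19 + 282408) - 1692) = 1/(282427 - 1692) = 1/280735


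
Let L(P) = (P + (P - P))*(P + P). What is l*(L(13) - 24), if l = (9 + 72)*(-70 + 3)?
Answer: -1704078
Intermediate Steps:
L(P) = 2*P² (L(P) = (P + 0)*(2*P) = P*(2*P) = 2*P²)
l = -5427 (l = 81*(-67) = -5427)
l*(L(13) - 24) = -5427*(2*13² - 24) = -5427*(2*169 - 24) = -5427*(338 - 24) = -5427*314 = -1704078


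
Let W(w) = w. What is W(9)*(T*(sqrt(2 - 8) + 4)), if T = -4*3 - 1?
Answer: -468 - 117*I*sqrt(6) ≈ -468.0 - 286.59*I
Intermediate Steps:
T = -13 (T = -12 - 1 = -13)
W(9)*(T*(sqrt(2 - 8) + 4)) = 9*(-13*(sqrt(2 - 8) + 4)) = 9*(-13*(sqrt(-6) + 4)) = 9*(-13*(I*sqrt(6) + 4)) = 9*(-13*(4 + I*sqrt(6))) = 9*(-52 - 13*I*sqrt(6)) = -468 - 117*I*sqrt(6)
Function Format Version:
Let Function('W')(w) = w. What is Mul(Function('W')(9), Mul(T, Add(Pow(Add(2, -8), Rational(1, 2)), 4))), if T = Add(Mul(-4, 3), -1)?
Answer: Add(-468, Mul(-117, I, Pow(6, Rational(1, 2)))) ≈ Add(-468.00, Mul(-286.59, I))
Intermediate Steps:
T = -13 (T = Add(-12, -1) = -13)
Mul(Function('W')(9), Mul(T, Add(Pow(Add(2, -8), Rational(1, 2)), 4))) = Mul(9, Mul(-13, Add(Pow(Add(2, -8), Rational(1, 2)), 4))) = Mul(9, Mul(-13, Add(Pow(-6, Rational(1, 2)), 4))) = Mul(9, Mul(-13, Add(Mul(I, Pow(6, Rational(1, 2))), 4))) = Mul(9, Mul(-13, Add(4, Mul(I, Pow(6, Rational(1, 2)))))) = Mul(9, Add(-52, Mul(-13, I, Pow(6, Rational(1, 2))))) = Add(-468, Mul(-117, I, Pow(6, Rational(1, 2))))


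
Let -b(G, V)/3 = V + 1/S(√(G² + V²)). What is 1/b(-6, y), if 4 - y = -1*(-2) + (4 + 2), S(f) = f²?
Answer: 52/621 ≈ 0.083736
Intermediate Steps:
y = -4 (y = 4 - (-1*(-2) + (4 + 2)) = 4 - (2 + 6) = 4 - 1*8 = 4 - 8 = -4)
b(G, V) = -3*V - 3/(G² + V²) (b(G, V) = -3*(V + 1/((√(G² + V²))²)) = -3*(V + 1/(G² + V²)) = -3*V - 3/(G² + V²))
1/b(-6, y) = 1/(3*(-1 - 1*(-4)*((-6)² + (-4)²))/((-6)² + (-4)²)) = 1/(3*(-1 - 1*(-4)*(36 + 16))/(36 + 16)) = 1/(3*(-1 - 1*(-4)*52)/52) = 1/(3*(1/52)*(-1 + 208)) = 1/(3*(1/52)*207) = 1/(621/52) = 52/621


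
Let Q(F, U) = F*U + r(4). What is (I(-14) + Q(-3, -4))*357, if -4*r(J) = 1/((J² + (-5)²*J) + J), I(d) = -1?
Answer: 628201/160 ≈ 3926.3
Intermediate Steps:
r(J) = -1/(4*(J² + 26*J)) (r(J) = -1/(4*((J² + (-5)²*J) + J)) = -1/(4*((J² + 25*J) + J)) = -1/(4*(J² + 26*J)))
Q(F, U) = -1/480 + F*U (Q(F, U) = F*U - ¼/(4*(26 + 4)) = F*U - ¼*¼/30 = F*U - ¼*¼*1/30 = F*U - 1/480 = -1/480 + F*U)
(I(-14) + Q(-3, -4))*357 = (-1 + (-1/480 - 3*(-4)))*357 = (-1 + (-1/480 + 12))*357 = (-1 + 5759/480)*357 = (5279/480)*357 = 628201/160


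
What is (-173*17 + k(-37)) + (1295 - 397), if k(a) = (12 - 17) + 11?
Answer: -2037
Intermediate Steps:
k(a) = 6 (k(a) = -5 + 11 = 6)
(-173*17 + k(-37)) + (1295 - 397) = (-173*17 + 6) + (1295 - 397) = (-2941 + 6) + 898 = -2935 + 898 = -2037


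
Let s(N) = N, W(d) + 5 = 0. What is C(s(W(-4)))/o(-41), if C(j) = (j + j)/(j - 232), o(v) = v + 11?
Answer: -1/711 ≈ -0.0014065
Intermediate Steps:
W(d) = -5 (W(d) = -5 + 0 = -5)
o(v) = 11 + v
C(j) = 2*j/(-232 + j) (C(j) = (2*j)/(-232 + j) = 2*j/(-232 + j))
C(s(W(-4)))/o(-41) = (2*(-5)/(-232 - 5))/(11 - 41) = (2*(-5)/(-237))/(-30) = (2*(-5)*(-1/237))*(-1/30) = (10/237)*(-1/30) = -1/711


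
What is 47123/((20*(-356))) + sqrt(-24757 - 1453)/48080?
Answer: -47123/7120 + I*sqrt(26210)/48080 ≈ -6.6184 + 0.0033672*I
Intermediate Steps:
47123/((20*(-356))) + sqrt(-24757 - 1453)/48080 = 47123/(-7120) + sqrt(-26210)*(1/48080) = 47123*(-1/7120) + (I*sqrt(26210))*(1/48080) = -47123/7120 + I*sqrt(26210)/48080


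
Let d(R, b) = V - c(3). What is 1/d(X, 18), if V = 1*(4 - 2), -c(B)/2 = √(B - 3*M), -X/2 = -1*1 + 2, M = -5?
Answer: -1/34 + 3*√2/34 ≈ 0.095372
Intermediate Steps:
X = -2 (X = -2*(-1*1 + 2) = -2*(-1 + 2) = -2*1 = -2)
c(B) = -2*√(15 + B) (c(B) = -2*√(B - 3*(-5)) = -2*√(B + 15) = -2*√(15 + B))
V = 2 (V = 1*2 = 2)
d(R, b) = 2 + 6*√2 (d(R, b) = 2 - (-2)*√(15 + 3) = 2 - (-2)*√18 = 2 - (-2)*3*√2 = 2 - (-6)*√2 = 2 + 6*√2)
1/d(X, 18) = 1/(2 + 6*√2)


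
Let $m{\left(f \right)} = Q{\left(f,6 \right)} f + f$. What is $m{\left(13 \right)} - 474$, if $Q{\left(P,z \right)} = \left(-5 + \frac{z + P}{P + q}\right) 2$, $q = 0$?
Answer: $-553$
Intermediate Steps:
$Q{\left(P,z \right)} = -10 + \frac{2 \left(P + z\right)}{P}$ ($Q{\left(P,z \right)} = \left(-5 + \frac{z + P}{P + 0}\right) 2 = \left(-5 + \frac{P + z}{P}\right) 2 = -10 + \frac{2 \left(P + z\right)}{P}$)
$m{\left(f \right)} = f + f \left(-8 + \frac{12}{f}\right)$ ($m{\left(f \right)} = \left(-8 + 2 \cdot 6 \frac{1}{f}\right) f + f = \left(-8 + \frac{12}{f}\right) f + f = f \left(-8 + \frac{12}{f}\right) + f = f + f \left(-8 + \frac{12}{f}\right)$)
$m{\left(13 \right)} - 474 = \left(12 - 91\right) - 474 = -79 - 474 = -553$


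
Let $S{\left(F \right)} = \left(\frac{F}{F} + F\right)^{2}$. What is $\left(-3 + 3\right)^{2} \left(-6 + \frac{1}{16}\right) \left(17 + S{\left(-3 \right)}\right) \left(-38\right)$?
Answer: $0$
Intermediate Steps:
$S{\left(F \right)} = \left(1 + F\right)^{2}$
$\left(-3 + 3\right)^{2} \left(-6 + \frac{1}{16}\right) \left(17 + S{\left(-3 \right)}\right) \left(-38\right) = \left(-3 + 3\right)^{2} \left(-6 + \frac{1}{16}\right) \left(17 + \left(1 - 3\right)^{2}\right) \left(-38\right) = 0^{2} \left(-6 + \frac{1}{16}\right) \left(17 + \left(-2\right)^{2}\right) \left(-38\right) = 0 \left(- \frac{95 \left(17 + 4\right)}{16}\right) \left(-38\right) = 0 \left(\left(- \frac{95}{16}\right) 21\right) \left(-38\right) = 0 \left(- \frac{1995}{16}\right) \left(-38\right) = 0 \left(-38\right) = 0$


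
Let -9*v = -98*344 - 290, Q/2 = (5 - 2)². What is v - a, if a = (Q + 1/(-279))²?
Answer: 268872857/77841 ≈ 3454.1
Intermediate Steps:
Q = 18 (Q = 2*(5 - 2)² = 2*3² = 2*9 = 18)
v = 3778 (v = -(-98*344 - 290)/9 = -(-33712 - 290)/9 = -⅑*(-34002) = 3778)
a = 25210441/77841 (a = (18 + 1/(-279))² = (18 - 1/279)² = (5021/279)² = 25210441/77841 ≈ 323.87)
v - a = 3778 - 1*25210441/77841 = 3778 - 25210441/77841 = 268872857/77841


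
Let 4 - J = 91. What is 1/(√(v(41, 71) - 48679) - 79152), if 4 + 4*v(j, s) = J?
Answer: -316608/25060351223 - 2*I*√194807/25060351223 ≈ -1.2634e-5 - 3.5225e-8*I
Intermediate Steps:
J = -87 (J = 4 - 1*91 = 4 - 91 = -87)
v(j, s) = -91/4 (v(j, s) = -1 + (¼)*(-87) = -1 - 87/4 = -91/4)
1/(√(v(41, 71) - 48679) - 79152) = 1/(√(-91/4 - 48679) - 79152) = 1/(√(-194807/4) - 79152) = 1/(I*√194807/2 - 79152) = 1/(-79152 + I*√194807/2)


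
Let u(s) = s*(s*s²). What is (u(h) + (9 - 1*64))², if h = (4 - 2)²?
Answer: 40401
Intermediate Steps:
h = 4 (h = 2² = 4)
u(s) = s⁴ (u(s) = s*s³ = s⁴)
(u(h) + (9 - 1*64))² = (4⁴ + (9 - 1*64))² = (256 + (9 - 64))² = (256 - 55)² = 201² = 40401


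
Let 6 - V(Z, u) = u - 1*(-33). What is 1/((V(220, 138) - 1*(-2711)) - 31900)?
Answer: -1/29354 ≈ -3.4067e-5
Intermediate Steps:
V(Z, u) = -27 - u (V(Z, u) = 6 - (u - 1*(-33)) = 6 - (u + 33) = 6 - (33 + u) = 6 + (-33 - u) = -27 - u)
1/((V(220, 138) - 1*(-2711)) - 31900) = 1/(((-27 - 1*138) - 1*(-2711)) - 31900) = 1/(((-27 - 138) + 2711) - 31900) = 1/((-165 + 2711) - 31900) = 1/(2546 - 31900) = 1/(-29354) = -1/29354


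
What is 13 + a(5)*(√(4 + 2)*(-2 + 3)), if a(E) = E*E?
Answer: 13 + 25*√6 ≈ 74.237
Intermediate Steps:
a(E) = E²
13 + a(5)*(√(4 + 2)*(-2 + 3)) = 13 + 5²*(√(4 + 2)*(-2 + 3)) = 13 + 25*(√6*1) = 13 + 25*√6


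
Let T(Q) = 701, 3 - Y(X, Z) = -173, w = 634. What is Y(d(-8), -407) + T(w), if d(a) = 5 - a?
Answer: 877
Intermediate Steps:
Y(X, Z) = 176 (Y(X, Z) = 3 - 1*(-173) = 3 + 173 = 176)
Y(d(-8), -407) + T(w) = 176 + 701 = 877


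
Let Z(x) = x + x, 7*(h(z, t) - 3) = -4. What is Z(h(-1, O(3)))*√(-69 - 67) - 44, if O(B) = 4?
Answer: -44 + 68*I*√34/7 ≈ -44.0 + 56.644*I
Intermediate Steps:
h(z, t) = 17/7 (h(z, t) = 3 + (⅐)*(-4) = 3 - 4/7 = 17/7)
Z(x) = 2*x
Z(h(-1, O(3)))*√(-69 - 67) - 44 = (2*(17/7))*√(-69 - 67) - 44 = 34*√(-136)/7 - 44 = 34*(2*I*√34)/7 - 44 = 68*I*√34/7 - 44 = -44 + 68*I*√34/7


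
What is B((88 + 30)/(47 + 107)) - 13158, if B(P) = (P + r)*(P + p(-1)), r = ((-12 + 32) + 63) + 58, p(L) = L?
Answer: -78210270/5929 ≈ -13191.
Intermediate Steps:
r = 141 (r = (20 + 63) + 58 = 83 + 58 = 141)
B(P) = (-1 + P)*(141 + P) (B(P) = (P + 141)*(P - 1) = (141 + P)*(-1 + P) = (-1 + P)*(141 + P))
B((88 + 30)/(47 + 107)) - 13158 = (-141 + ((88 + 30)/(47 + 107))² + 140*((88 + 30)/(47 + 107))) - 13158 = (-141 + (118/154)² + 140*(118/154)) - 13158 = (-141 + (118*(1/154))² + 140*(118*(1/154))) - 13158 = (-141 + (59/77)² + 140*(59/77)) - 13158 = (-141 + 3481/5929 + 1180/11) - 13158 = -196488/5929 - 13158 = -78210270/5929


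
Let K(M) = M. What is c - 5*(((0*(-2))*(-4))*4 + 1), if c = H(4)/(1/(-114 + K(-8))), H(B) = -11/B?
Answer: 661/2 ≈ 330.50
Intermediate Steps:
c = 671/2 (c = (-11/4)/(1/(-114 - 8)) = (-11*1/4)/(1/(-122)) = -11/(4*(-1/122)) = -11/4*(-122) = 671/2 ≈ 335.50)
c - 5*(((0*(-2))*(-4))*4 + 1) = 671/2 - 5*(((0*(-2))*(-4))*4 + 1) = 671/2 - 5*((0*(-4))*4 + 1) = 671/2 - 5*(0*4 + 1) = 671/2 - 5*(0 + 1) = 671/2 - 5*1 = 671/2 - 5 = 661/2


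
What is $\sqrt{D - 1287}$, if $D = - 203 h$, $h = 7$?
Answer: $2 i \sqrt{677} \approx 52.038 i$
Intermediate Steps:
$D = -1421$ ($D = \left(-203\right) 7 = -1421$)
$\sqrt{D - 1287} = \sqrt{-1421 - 1287} = \sqrt{-2708} = 2 i \sqrt{677}$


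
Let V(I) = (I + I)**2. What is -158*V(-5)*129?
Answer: -2038200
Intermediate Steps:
V(I) = 4*I**2 (V(I) = (2*I)**2 = 4*I**2)
-158*V(-5)*129 = -632*(-5)**2*129 = -632*25*129 = -158*100*129 = -15800*129 = -2038200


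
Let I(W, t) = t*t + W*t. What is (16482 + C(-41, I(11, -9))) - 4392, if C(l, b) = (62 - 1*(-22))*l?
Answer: 8646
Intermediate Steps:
I(W, t) = t² + W*t
C(l, b) = 84*l (C(l, b) = (62 + 22)*l = 84*l)
(16482 + C(-41, I(11, -9))) - 4392 = (16482 + 84*(-41)) - 4392 = (16482 - 3444) - 4392 = 13038 - 4392 = 8646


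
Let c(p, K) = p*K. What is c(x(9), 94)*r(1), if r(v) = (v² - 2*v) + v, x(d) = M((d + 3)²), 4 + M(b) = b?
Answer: 0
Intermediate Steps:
M(b) = -4 + b
x(d) = -4 + (3 + d)² (x(d) = -4 + (d + 3)² = -4 + (3 + d)²)
c(p, K) = K*p
r(v) = v² - v
c(x(9), 94)*r(1) = (94*(-4 + (3 + 9)²))*(1*(-1 + 1)) = (94*(-4 + 12²))*(1*0) = (94*(-4 + 144))*0 = (94*140)*0 = 13160*0 = 0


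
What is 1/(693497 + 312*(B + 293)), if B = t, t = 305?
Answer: 1/880073 ≈ 1.1363e-6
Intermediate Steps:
B = 305
1/(693497 + 312*(B + 293)) = 1/(693497 + 312*(305 + 293)) = 1/(693497 + 312*598) = 1/(693497 + 186576) = 1/880073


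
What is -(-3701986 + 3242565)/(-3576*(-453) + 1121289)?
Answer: 459421/2741217 ≈ 0.16760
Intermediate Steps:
-(-3701986 + 3242565)/(-3576*(-453) + 1121289) = -(-459421)/(1619928 + 1121289) = -(-459421)/2741217 = -1*(-459421/2741217) = 459421/2741217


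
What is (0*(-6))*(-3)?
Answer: 0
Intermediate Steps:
(0*(-6))*(-3) = 0*(-3) = 0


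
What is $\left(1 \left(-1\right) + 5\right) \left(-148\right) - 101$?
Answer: $-693$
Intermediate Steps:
$\left(1 \left(-1\right) + 5\right) \left(-148\right) - 101 = \left(-1 + 5\right) \left(-148\right) - 101 = 4 \left(-148\right) - 101 = -592 - 101 = -693$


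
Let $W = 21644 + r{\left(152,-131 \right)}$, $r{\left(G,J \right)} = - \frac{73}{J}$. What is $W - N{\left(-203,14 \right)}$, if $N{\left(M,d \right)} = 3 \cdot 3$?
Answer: $\frac{2834258}{131} \approx 21636.0$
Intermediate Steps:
$N{\left(M,d \right)} = 9$
$W = \frac{2835437}{131}$ ($W = 21644 - \frac{73}{-131} = 21644 - - \frac{73}{131} = 21644 + \frac{73}{131} = \frac{2835437}{131} \approx 21645.0$)
$W - N{\left(-203,14 \right)} = \frac{2835437}{131} - 9 = \frac{2834258}{131}$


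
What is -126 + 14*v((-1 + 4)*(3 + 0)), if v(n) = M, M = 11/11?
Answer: -112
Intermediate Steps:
M = 1 (M = 11*(1/11) = 1)
v(n) = 1
-126 + 14*v((-1 + 4)*(3 + 0)) = -126 + 14*1 = -126 + 14 = -112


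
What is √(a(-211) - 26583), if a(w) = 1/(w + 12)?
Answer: I*√1052713582/199 ≈ 163.04*I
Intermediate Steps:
a(w) = 1/(12 + w)
√(a(-211) - 26583) = √(1/(12 - 211) - 26583) = √(1/(-199) - 26583) = √(-1/199 - 26583) = √(-5290018/199) = I*√1052713582/199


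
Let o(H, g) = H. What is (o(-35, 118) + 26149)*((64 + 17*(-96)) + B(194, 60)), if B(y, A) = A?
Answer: -39379912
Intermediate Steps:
(o(-35, 118) + 26149)*((64 + 17*(-96)) + B(194, 60)) = (-35 + 26149)*((64 + 17*(-96)) + 60) = 26114*((64 - 1632) + 60) = 26114*(-1568 + 60) = 26114*(-1508) = -39379912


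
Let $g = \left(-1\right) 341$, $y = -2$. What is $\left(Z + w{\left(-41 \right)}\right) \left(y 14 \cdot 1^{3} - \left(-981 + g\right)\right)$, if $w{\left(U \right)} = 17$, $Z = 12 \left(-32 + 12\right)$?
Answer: $-288562$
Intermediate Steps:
$g = -341$
$Z = -240$ ($Z = 12 \left(-20\right) = -240$)
$\left(Z + w{\left(-41 \right)}\right) \left(y 14 \cdot 1^{3} - \left(-981 + g\right)\right) = \left(-240 + 17\right) \left(\left(-2\right) 14 \cdot 1^{3} + \left(981 - -341\right)\right) = - 223 \left(\left(-28\right) 1 + \left(981 + 341\right)\right) = - 223 \left(-28 + 1322\right) = \left(-223\right) 1294 = -288562$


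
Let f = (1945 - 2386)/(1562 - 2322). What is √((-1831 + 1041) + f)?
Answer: I*√113992210/380 ≈ 28.097*I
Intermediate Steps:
f = 441/760 (f = -441/(-760) = -441*(-1/760) = 441/760 ≈ 0.58026)
√((-1831 + 1041) + f) = √((-1831 + 1041) + 441/760) = √(-790 + 441/760) = √(-599959/760) = I*√113992210/380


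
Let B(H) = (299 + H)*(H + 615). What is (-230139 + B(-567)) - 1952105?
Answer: -2195108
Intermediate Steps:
B(H) = (299 + H)*(615 + H)
(-230139 + B(-567)) - 1952105 = (-230139 + (183885 + (-567)² + 914*(-567))) - 1952105 = (-230139 + (183885 + 321489 - 518238)) - 1952105 = (-230139 - 12864) - 1952105 = -243003 - 1952105 = -2195108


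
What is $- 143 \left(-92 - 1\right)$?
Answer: $13299$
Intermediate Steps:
$- 143 \left(-92 - 1\right) = \left(-143\right) \left(-93\right) = 13299$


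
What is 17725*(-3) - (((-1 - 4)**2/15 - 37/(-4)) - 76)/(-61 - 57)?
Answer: -75296581/1416 ≈ -53176.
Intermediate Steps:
17725*(-3) - (((-1 - 4)**2/15 - 37/(-4)) - 76)/(-61 - 57) = -53175 - (((-5)**2*(1/15) - 37*(-1/4)) - 76)/(-118) = -53175 - (-1)*((25*(1/15) + 37/4) - 76)/118 = -53175 - (-1)*((5/3 + 37/4) - 76)/118 = -53175 - (-1)*(131/12 - 76)/118 = -53175 - (-1)*(-781)/(118*12) = -53175 - 1*781/1416 = -53175 - 781/1416 = -75296581/1416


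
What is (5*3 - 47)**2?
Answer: 1024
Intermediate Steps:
(5*3 - 47)**2 = (15 - 47)**2 = (-32)**2 = 1024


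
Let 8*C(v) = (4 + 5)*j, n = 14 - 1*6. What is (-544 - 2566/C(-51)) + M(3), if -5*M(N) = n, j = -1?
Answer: 78088/45 ≈ 1735.3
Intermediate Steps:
n = 8 (n = 14 - 6 = 8)
M(N) = -8/5 (M(N) = -1/5*8 = -8/5)
C(v) = -9/8 (C(v) = ((4 + 5)*(-1))/8 = (9*(-1))/8 = (1/8)*(-9) = -9/8)
(-544 - 2566/C(-51)) + M(3) = (-544 - 2566/(-9/8)) - 8/5 = (-544 - 2566*(-8/9)) - 8/5 = (-544 + 20528/9) - 8/5 = 15632/9 - 8/5 = 78088/45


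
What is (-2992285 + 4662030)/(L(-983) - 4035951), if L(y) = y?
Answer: -151795/366994 ≈ -0.41362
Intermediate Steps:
(-2992285 + 4662030)/(L(-983) - 4035951) = (-2992285 + 4662030)/(-983 - 4035951) = 1669745/(-4036934) = 1669745*(-1/4036934) = -151795/366994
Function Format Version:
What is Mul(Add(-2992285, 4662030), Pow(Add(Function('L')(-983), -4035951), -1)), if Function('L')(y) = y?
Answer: Rational(-151795, 366994) ≈ -0.41362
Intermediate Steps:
Mul(Add(-2992285, 4662030), Pow(Add(Function('L')(-983), -4035951), -1)) = Mul(Add(-2992285, 4662030), Pow(Add(-983, -4035951), -1)) = Mul(1669745, Pow(-4036934, -1)) = Mul(1669745, Rational(-1, 4036934)) = Rational(-151795, 366994)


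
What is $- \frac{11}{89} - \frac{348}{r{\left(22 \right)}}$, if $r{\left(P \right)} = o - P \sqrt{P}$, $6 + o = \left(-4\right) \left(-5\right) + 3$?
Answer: $\frac{137525}{307317} + \frac{2552 \sqrt{22}}{3453} \approx 3.914$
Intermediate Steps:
$o = 17$ ($o = -6 + \left(\left(-4\right) \left(-5\right) + 3\right) = -6 + \left(20 + 3\right) = -6 + 23 = 17$)
$r{\left(P \right)} = 17 - P^{\frac{3}{2}}$ ($r{\left(P \right)} = 17 - P \sqrt{P} = 17 - P^{\frac{3}{2}}$)
$- \frac{11}{89} - \frac{348}{r{\left(22 \right)}} = - \frac{11}{89} - \frac{348}{17 - 22^{\frac{3}{2}}} = \left(-11\right) \frac{1}{89} - \frac{348}{17 - 22 \sqrt{22}} = - \frac{11}{89} - \frac{348}{17 - 22 \sqrt{22}}$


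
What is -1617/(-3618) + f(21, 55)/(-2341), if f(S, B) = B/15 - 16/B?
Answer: 69175031/155278530 ≈ 0.44549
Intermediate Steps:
f(S, B) = -16/B + B/15 (f(S, B) = B*(1/15) - 16/B = B/15 - 16/B = -16/B + B/15)
-1617/(-3618) + f(21, 55)/(-2341) = -1617/(-3618) + (-16/55 + (1/15)*55)/(-2341) = -1617*(-1/3618) + (-16*1/55 + 11/3)*(-1/2341) = 539/1206 + (-16/55 + 11/3)*(-1/2341) = 539/1206 + (557/165)*(-1/2341) = 539/1206 - 557/386265 = 69175031/155278530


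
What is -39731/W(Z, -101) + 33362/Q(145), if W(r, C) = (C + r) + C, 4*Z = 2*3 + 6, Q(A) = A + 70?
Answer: 15181203/42785 ≈ 354.83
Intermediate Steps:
Q(A) = 70 + A
Z = 3 (Z = (2*3 + 6)/4 = (6 + 6)/4 = (¼)*12 = 3)
W(r, C) = r + 2*C
-39731/W(Z, -101) + 33362/Q(145) = -39731/(3 + 2*(-101)) + 33362/(70 + 145) = -39731/(3 - 202) + 33362/215 = -39731/(-199) + 33362*(1/215) = -39731*(-1/199) + 33362/215 = 39731/199 + 33362/215 = 15181203/42785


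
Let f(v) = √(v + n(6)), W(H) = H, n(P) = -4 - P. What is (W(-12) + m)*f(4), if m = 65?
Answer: 53*I*√6 ≈ 129.82*I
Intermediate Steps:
f(v) = √(-10 + v) (f(v) = √(v + (-4 - 1*6)) = √(v + (-4 - 6)) = √(v - 10) = √(-10 + v))
(W(-12) + m)*f(4) = (-12 + 65)*√(-10 + 4) = 53*√(-6) = 53*(I*√6) = 53*I*√6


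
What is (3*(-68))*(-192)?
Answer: 39168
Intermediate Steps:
(3*(-68))*(-192) = -204*(-192) = 39168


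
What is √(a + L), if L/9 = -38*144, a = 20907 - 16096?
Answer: I*√44437 ≈ 210.8*I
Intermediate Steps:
a = 4811
L = -49248 (L = 9*(-38*144) = 9*(-5472) = -49248)
√(a + L) = √(4811 - 49248) = √(-44437) = I*√44437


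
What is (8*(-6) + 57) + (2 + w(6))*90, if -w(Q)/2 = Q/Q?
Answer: 9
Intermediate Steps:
w(Q) = -2 (w(Q) = -2*Q/Q = -2*1 = -2)
(8*(-6) + 57) + (2 + w(6))*90 = (8*(-6) + 57) + (2 - 2)*90 = (-48 + 57) + 0*90 = 9 + 0 = 9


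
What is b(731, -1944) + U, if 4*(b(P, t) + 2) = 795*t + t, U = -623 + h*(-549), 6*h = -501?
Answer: -683279/2 ≈ -3.4164e+5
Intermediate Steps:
h = -167/2 (h = (1/6)*(-501) = -167/2 ≈ -83.500)
U = 90437/2 (U = -623 - 167/2*(-549) = -623 + 91683/2 = 90437/2 ≈ 45219.)
b(P, t) = -2 + 199*t (b(P, t) = -2 + (795*t + t)/4 = -2 + (796*t)/4 = -2 + 199*t)
b(731, -1944) + U = (-2 + 199*(-1944)) + 90437/2 = (-2 - 386856) + 90437/2 = -386858 + 90437/2 = -683279/2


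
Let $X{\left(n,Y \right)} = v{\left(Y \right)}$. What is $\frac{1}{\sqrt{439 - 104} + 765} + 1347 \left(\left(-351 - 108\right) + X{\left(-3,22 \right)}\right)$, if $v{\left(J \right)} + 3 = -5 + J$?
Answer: $- \frac{70118367717}{116978} - \frac{\sqrt{335}}{584890} \approx -5.9942 \cdot 10^{5}$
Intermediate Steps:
$v{\left(J \right)} = -8 + J$ ($v{\left(J \right)} = -3 + \left(-5 + J\right) = -8 + J$)
$X{\left(n,Y \right)} = -8 + Y$
$\frac{1}{\sqrt{439 - 104} + 765} + 1347 \left(\left(-351 - 108\right) + X{\left(-3,22 \right)}\right) = \frac{1}{\sqrt{439 - 104} + 765} + 1347 \left(\left(-351 - 108\right) + \left(-8 + 22\right)\right) = \frac{1}{\sqrt{335} + 765} + 1347 \left(-459 + 14\right) = \frac{1}{765 + \sqrt{335}} + 1347 \left(-445\right) = \frac{1}{765 + \sqrt{335}} - 599415 = -599415 + \frac{1}{765 + \sqrt{335}}$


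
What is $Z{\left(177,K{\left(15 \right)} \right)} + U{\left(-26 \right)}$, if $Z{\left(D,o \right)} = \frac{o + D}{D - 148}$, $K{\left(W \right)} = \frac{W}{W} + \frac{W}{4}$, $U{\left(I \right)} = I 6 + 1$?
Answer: $- \frac{17253}{116} \approx -148.73$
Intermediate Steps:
$U{\left(I \right)} = 1 + 6 I$ ($U{\left(I \right)} = 6 I + 1 = 1 + 6 I$)
$K{\left(W \right)} = 1 + \frac{W}{4}$ ($K{\left(W \right)} = 1 + W \frac{1}{4} = 1 + \frac{W}{4}$)
$Z{\left(D,o \right)} = \frac{D + o}{-148 + D}$
$Z{\left(177,K{\left(15 \right)} \right)} + U{\left(-26 \right)} = \frac{177 + \left(1 + \frac{1}{4} \cdot 15\right)}{-148 + 177} + \left(1 + 6 \left(-26\right)\right) = \frac{177 + \left(1 + \frac{15}{4}\right)}{29} + \left(1 - 156\right) = \frac{177 + \frac{19}{4}}{29} - 155 = \frac{1}{29} \cdot \frac{727}{4} - 155 = \frac{727}{116} - 155 = - \frac{17253}{116}$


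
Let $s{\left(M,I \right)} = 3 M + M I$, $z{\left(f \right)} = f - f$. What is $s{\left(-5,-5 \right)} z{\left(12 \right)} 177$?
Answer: $0$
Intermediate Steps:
$z{\left(f \right)} = 0$
$s{\left(M,I \right)} = 3 M + I M$
$s{\left(-5,-5 \right)} z{\left(12 \right)} 177 = - 5 \left(3 - 5\right) 0 \cdot 177 = \left(-5\right) \left(-2\right) 0 \cdot 177 = 10 \cdot 0 \cdot 177 = 0 \cdot 177 = 0$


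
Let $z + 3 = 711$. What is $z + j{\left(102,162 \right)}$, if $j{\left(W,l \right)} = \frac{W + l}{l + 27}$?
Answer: $\frac{44692}{63} \approx 709.4$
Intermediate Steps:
$z = 708$ ($z = -3 + 711 = 708$)
$j{\left(W,l \right)} = \frac{W + l}{27 + l}$
$z + j{\left(102,162 \right)} = 708 + \frac{102 + 162}{27 + 162} = 708 + \frac{1}{189} \cdot 264 = 708 + \frac{88}{63} = \frac{44692}{63}$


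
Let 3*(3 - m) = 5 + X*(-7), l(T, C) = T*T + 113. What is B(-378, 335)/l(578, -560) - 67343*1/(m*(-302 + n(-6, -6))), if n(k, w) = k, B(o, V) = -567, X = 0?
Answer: 7501865241/45747856 ≈ 163.98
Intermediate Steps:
l(T, C) = 113 + T² (l(T, C) = T² + 113 = 113 + T²)
m = 4/3 (m = 3 - (5 + 0*(-7))/3 = 3 - (5 + 0)/3 = 3 - ⅓*5 = 3 - 5/3 = 4/3 ≈ 1.3333)
B(-378, 335)/l(578, -560) - 67343*1/(m*(-302 + n(-6, -6))) = -567/(113 + 578²) - 67343*3/(4*(-302 - 6)) = -567/(113 + 334084) - 67343/((4/3)*(-308)) = -567/334197 - 67343/(-1232/3) = -567*1/334197 - 67343*(-3/1232) = -63/37133 + 202029/1232 = 7501865241/45747856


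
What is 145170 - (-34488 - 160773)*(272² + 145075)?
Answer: 42773824569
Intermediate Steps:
145170 - (-34488 - 160773)*(272² + 145075) = 145170 - (-195261)*(73984 + 145075) = 145170 - (-195261)*219059 = 145170 - 1*(-42773679399) = 145170 + 42773679399 = 42773824569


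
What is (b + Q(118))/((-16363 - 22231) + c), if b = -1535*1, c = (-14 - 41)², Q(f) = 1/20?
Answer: 30699/711380 ≈ 0.043154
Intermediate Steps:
Q(f) = 1/20
c = 3025 (c = (-55)² = 3025)
b = -1535
(b + Q(118))/((-16363 - 22231) + c) = (-1535 + 1/20)/((-16363 - 22231) + 3025) = -30699/(20*(-38594 + 3025)) = -30699/20/(-35569) = -30699/20*(-1/35569) = 30699/711380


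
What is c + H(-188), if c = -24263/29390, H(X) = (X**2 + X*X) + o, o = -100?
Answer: 2074557057/29390 ≈ 70587.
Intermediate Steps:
H(X) = -100 + 2*X**2 (H(X) = (X**2 + X*X) - 100 = (X**2 + X**2) - 100 = 2*X**2 - 100 = -100 + 2*X**2)
c = -24263/29390 (c = -24263*1/29390 = -24263/29390 ≈ -0.82555)
c + H(-188) = -24263/29390 + (-100 + 2*(-188)**2) = -24263/29390 + (-100 + 2*35344) = -24263/29390 + (-100 + 70688) = -24263/29390 + 70588 = 2074557057/29390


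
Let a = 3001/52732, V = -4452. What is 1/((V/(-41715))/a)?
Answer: 41728905/78254288 ≈ 0.53325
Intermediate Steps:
a = 3001/52732 (a = 3001*(1/52732) = 3001/52732 ≈ 0.056910)
1/((V/(-41715))/a) = 1/((-4452/(-41715))/(3001/52732)) = 1/(-4452*(-1/41715)*(52732/3001)) = 1/((1484/13905)*(52732/3001)) = 1/(78254288/41728905) = 41728905/78254288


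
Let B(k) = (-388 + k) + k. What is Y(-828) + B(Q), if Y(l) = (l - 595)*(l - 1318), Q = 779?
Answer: 3054928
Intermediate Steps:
Y(l) = (-1318 + l)*(-595 + l) (Y(l) = (-595 + l)*(-1318 + l) = (-1318 + l)*(-595 + l))
B(k) = -388 + 2*k
Y(-828) + B(Q) = (784210 + (-828)² - 1913*(-828)) + (-388 + 2*779) = (784210 + 685584 + 1583964) + (-388 + 1558) = 3053758 + 1170 = 3054928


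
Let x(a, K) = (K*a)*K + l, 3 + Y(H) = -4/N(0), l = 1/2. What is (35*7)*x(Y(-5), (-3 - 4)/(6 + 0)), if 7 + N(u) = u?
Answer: -24745/36 ≈ -687.36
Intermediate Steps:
N(u) = -7 + u
l = ½ ≈ 0.50000
Y(H) = -17/7 (Y(H) = -3 - 4/(-7 + 0) = -3 - 4/(-7) = -3 - 4*(-⅐) = -3 + 4/7 = -17/7)
x(a, K) = ½ + a*K² (x(a, K) = (K*a)*K + ½ = a*K² + ½ = ½ + a*K²)
(35*7)*x(Y(-5), (-3 - 4)/(6 + 0)) = (35*7)*(½ - 17*(-3 - 4)²/(6 + 0)²/7) = 245*(½ - 17*(-7/6)²/7) = 245*(½ - 17/7*49/36) = 245*(½ - 119/36) = 245*(-101/36) = -24745/36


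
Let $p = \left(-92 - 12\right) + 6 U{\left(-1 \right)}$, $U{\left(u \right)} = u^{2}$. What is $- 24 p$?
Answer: $2352$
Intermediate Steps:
$p = -98$ ($p = \left(-92 - 12\right) + 6 \left(-1\right)^{2} = -104 + 6 \cdot 1 = -104 + 6 = -98$)
$- 24 p = \left(-24\right) \left(-98\right) = 2352$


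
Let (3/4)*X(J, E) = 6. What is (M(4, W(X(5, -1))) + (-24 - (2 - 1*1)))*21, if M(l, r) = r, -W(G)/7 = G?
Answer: -1701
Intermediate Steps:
X(J, E) = 8 (X(J, E) = (4/3)*6 = 8)
W(G) = -7*G
(M(4, W(X(5, -1))) + (-24 - (2 - 1*1)))*21 = (-7*8 + (-24 - (2 - 1*1)))*21 = (-56 + (-24 - (2 - 1)))*21 = (-56 + (-24 - 1*1))*21 = (-56 + (-24 - 1))*21 = (-56 - 25)*21 = -81*21 = -1701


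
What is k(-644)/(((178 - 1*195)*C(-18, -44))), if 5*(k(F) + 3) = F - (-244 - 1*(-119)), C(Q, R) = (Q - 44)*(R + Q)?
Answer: 267/163370 ≈ 0.0016343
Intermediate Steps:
C(Q, R) = (-44 + Q)*(Q + R)
k(F) = 22 + F/5 (k(F) = -3 + (F - (-244 - 1*(-119)))/5 = -3 + (F - (-244 + 119))/5 = -3 + (F - 1*(-125))/5 = -3 + (F + 125)/5 = -3 + (125 + F)/5 = -3 + (25 + F/5) = 22 + F/5)
k(-644)/(((178 - 1*195)*C(-18, -44))) = (22 + (1/5)*(-644))/(((178 - 1*195)*((-18)**2 - 44*(-18) - 44*(-44) - 18*(-44)))) = (22 - 644/5)/(((178 - 195)*(324 + 792 + 1936 + 792))) = -534/(5*((-17*3844))) = -534/5/(-65348) = -534/5*(-1/65348) = 267/163370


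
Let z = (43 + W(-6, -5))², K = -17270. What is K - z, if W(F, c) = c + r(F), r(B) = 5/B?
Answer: -671449/36 ≈ -18651.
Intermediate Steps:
W(F, c) = c + 5/F
z = 49729/36 (z = (43 + (-5 + 5/(-6)))² = (43 + (-5 + 5*(-⅙)))² = (43 + (-5 - ⅚))² = (43 - 35/6)² = (223/6)² = 49729/36 ≈ 1381.4)
K - z = -17270 - 1*49729/36 = -17270 - 49729/36 = -671449/36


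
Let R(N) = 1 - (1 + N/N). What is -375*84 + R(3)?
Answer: -31501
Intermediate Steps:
R(N) = -1 (R(N) = 1 - (1 + 1) = 1 - 1*2 = 1 - 2 = -1)
-375*84 + R(3) = -375*84 - 1 = -31500 - 1 = -31501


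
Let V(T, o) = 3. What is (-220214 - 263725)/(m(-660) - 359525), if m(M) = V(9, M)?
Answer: 483939/359522 ≈ 1.3461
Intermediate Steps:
m(M) = 3
(-220214 - 263725)/(m(-660) - 359525) = (-220214 - 263725)/(3 - 359525) = -483939/(-359522) = -483939*(-1/359522) = 483939/359522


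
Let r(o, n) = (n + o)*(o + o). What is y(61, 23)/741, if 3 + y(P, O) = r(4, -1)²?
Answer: 191/247 ≈ 0.77328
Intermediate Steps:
r(o, n) = 2*o*(n + o) (r(o, n) = (n + o)*(2*o) = 2*o*(n + o))
y(P, O) = 573 (y(P, O) = -3 + (2*4*(-1 + 4))² = -3 + (2*4*3)² = -3 + 24² = -3 + 576 = 573)
y(61, 23)/741 = 573/741 = 573*(1/741) = 191/247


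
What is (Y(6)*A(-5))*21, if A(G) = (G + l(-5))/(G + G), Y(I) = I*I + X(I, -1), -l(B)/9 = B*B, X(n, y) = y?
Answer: 16905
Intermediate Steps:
l(B) = -9*B² (l(B) = -9*B*B = -9*B²)
Y(I) = -1 + I² (Y(I) = I*I - 1 = I² - 1 = -1 + I²)
A(G) = (-225 + G)/(2*G) (A(G) = (G - 9*(-5)²)/(G + G) = (G - 9*25)/((2*G)) = (G - 225)*(1/(2*G)) = (-225 + G)*(1/(2*G)) = (-225 + G)/(2*G))
(Y(6)*A(-5))*21 = ((-1 + 6²)*((½)*(-225 - 5)/(-5)))*21 = ((-1 + 36)*((½)*(-⅕)*(-230)))*21 = (35*23)*21 = 805*21 = 16905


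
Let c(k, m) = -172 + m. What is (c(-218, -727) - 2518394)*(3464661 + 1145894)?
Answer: -11615338937615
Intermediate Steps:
(c(-218, -727) - 2518394)*(3464661 + 1145894) = ((-172 - 727) - 2518394)*(3464661 + 1145894) = (-899 - 2518394)*4610555 = -2519293*4610555 = -11615338937615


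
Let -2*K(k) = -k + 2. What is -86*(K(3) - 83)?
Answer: 7095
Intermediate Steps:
K(k) = -1 + k/2 (K(k) = -(-k + 2)/2 = -(2 - k)/2 = -1 + k/2)
-86*(K(3) - 83) = -86*((-1 + (1/2)*3) - 83) = -86*((-1 + 3/2) - 83) = -86*(1/2 - 83) = -86*(-165/2) = 7095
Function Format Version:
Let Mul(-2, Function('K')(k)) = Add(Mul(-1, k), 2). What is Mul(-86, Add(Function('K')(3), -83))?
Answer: 7095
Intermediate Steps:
Function('K')(k) = Add(-1, Mul(Rational(1, 2), k)) (Function('K')(k) = Mul(Rational(-1, 2), Add(Mul(-1, k), 2)) = Mul(Rational(-1, 2), Add(2, Mul(-1, k))) = Add(-1, Mul(Rational(1, 2), k)))
Mul(-86, Add(Function('K')(3), -83)) = Mul(-86, Add(Add(-1, Mul(Rational(1, 2), 3)), -83)) = Mul(-86, Add(Add(-1, Rational(3, 2)), -83)) = Mul(-86, Add(Rational(1, 2), -83)) = Mul(-86, Rational(-165, 2)) = 7095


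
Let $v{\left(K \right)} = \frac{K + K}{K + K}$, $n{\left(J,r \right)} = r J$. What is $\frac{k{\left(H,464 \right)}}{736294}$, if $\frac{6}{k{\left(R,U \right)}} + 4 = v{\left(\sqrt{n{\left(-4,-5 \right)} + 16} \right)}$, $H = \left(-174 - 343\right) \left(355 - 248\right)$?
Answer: $- \frac{1}{368147} \approx -2.7163 \cdot 10^{-6}$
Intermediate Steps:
$H = -55319$ ($H = \left(-517\right) 107 = -55319$)
$n{\left(J,r \right)} = J r$
$v{\left(K \right)} = 1$ ($v{\left(K \right)} = \frac{2 K}{2 K} = 2 K \frac{1}{2 K} = 1$)
$k{\left(R,U \right)} = -2$ ($k{\left(R,U \right)} = \frac{6}{-4 + 1} = \frac{6}{-3} = 6 \left(- \frac{1}{3}\right) = -2$)
$\frac{k{\left(H,464 \right)}}{736294} = - \frac{2}{736294} = \left(-2\right) \frac{1}{736294} = - \frac{1}{368147}$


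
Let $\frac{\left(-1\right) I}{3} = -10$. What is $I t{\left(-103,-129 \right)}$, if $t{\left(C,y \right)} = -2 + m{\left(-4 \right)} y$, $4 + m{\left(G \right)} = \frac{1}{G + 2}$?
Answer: $17355$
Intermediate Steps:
$I = 30$ ($I = \left(-3\right) \left(-10\right) = 30$)
$m{\left(G \right)} = -4 + \frac{1}{2 + G}$ ($m{\left(G \right)} = -4 + \frac{1}{G + 2} = -4 + \frac{1}{2 + G}$)
$t{\left(C,y \right)} = -2 - \frac{9 y}{2}$ ($t{\left(C,y \right)} = -2 + \frac{-7 - -16}{2 - 4} y = -2 + \frac{-7 + 16}{-2} y = -2 + \left(- \frac{1}{2}\right) 9 y = -2 - \frac{9 y}{2}$)
$I t{\left(-103,-129 \right)} = 30 \left(-2 - - \frac{1161}{2}\right) = 30 \left(-2 + \frac{1161}{2}\right) = 30 \cdot \frac{1157}{2} = 17355$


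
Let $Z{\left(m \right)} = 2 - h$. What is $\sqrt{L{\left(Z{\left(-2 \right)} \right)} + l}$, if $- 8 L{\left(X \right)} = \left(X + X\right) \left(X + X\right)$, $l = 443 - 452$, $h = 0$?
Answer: $i \sqrt{11} \approx 3.3166 i$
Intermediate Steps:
$l = -9$ ($l = 443 - 452 = -9$)
$Z{\left(m \right)} = 2$ ($Z{\left(m \right)} = 2 - 0 = 2 + 0 = 2$)
$L{\left(X \right)} = - \frac{X^{2}}{2}$ ($L{\left(X \right)} = - \frac{\left(X + X\right) \left(X + X\right)}{8} = - \frac{2 X 2 X}{8} = - \frac{4 X^{2}}{8} = - \frac{X^{2}}{2}$)
$\sqrt{L{\left(Z{\left(-2 \right)} \right)} + l} = \sqrt{- \frac{2^{2}}{2} - 9} = \sqrt{\left(- \frac{1}{2}\right) 4 - 9} = \sqrt{-2 - 9} = \sqrt{-11} = i \sqrt{11}$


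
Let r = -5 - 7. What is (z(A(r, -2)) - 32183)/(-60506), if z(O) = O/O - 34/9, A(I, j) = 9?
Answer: 144836/272277 ≈ 0.53194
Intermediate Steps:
r = -12
z(O) = -25/9 (z(O) = 1 - 34*⅑ = 1 - 34/9 = -25/9)
(z(A(r, -2)) - 32183)/(-60506) = (-25/9 - 32183)/(-60506) = -289672/9*(-1/60506) = 144836/272277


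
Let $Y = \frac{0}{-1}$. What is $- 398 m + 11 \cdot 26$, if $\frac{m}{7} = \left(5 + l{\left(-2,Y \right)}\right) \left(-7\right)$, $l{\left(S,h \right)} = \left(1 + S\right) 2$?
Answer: $58792$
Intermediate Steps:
$Y = 0$ ($Y = 0 \left(-1\right) = 0$)
$l{\left(S,h \right)} = 2 + 2 S$
$m = -147$ ($m = 7 \left(5 + \left(2 + 2 \left(-2\right)\right)\right) \left(-7\right) = 7 \left(5 + \left(2 - 4\right)\right) \left(-7\right) = 7 \left(5 - 2\right) \left(-7\right) = 7 \cdot 3 \left(-7\right) = 7 \left(-21\right) = -147$)
$- 398 m + 11 \cdot 26 = \left(-398\right) \left(-147\right) + 11 \cdot 26 = 58506 + 286 = 58792$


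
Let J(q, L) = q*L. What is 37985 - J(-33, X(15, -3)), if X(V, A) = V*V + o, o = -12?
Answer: 45014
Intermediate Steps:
X(V, A) = -12 + V² (X(V, A) = V*V - 12 = V² - 12 = -12 + V²)
J(q, L) = L*q
37985 - J(-33, X(15, -3)) = 37985 - (-12 + 15²)*(-33) = 37985 - (-12 + 225)*(-33) = 37985 - 213*(-33) = 37985 - 1*(-7029) = 37985 + 7029 = 45014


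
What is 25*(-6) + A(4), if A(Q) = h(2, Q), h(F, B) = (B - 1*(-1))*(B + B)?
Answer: -110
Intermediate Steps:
h(F, B) = 2*B*(1 + B) (h(F, B) = (B + 1)*(2*B) = (1 + B)*(2*B) = 2*B*(1 + B))
A(Q) = 2*Q*(1 + Q)
25*(-6) + A(4) = 25*(-6) + 2*4*(1 + 4) = -150 + 2*4*5 = -150 + 40 = -110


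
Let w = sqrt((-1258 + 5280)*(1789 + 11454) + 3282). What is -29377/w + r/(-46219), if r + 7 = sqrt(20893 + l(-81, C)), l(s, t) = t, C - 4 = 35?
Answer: 7/46219 - 29377*sqrt(13316657)/26633314 - 2*sqrt(5233)/46219 ≈ -4.0281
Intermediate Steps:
C = 39 (C = 4 + 35 = 39)
r = -7 + 2*sqrt(5233) (r = -7 + sqrt(20893 + 39) = -7 + sqrt(20932) = -7 + 2*sqrt(5233) ≈ 137.68)
w = 2*sqrt(13316657) (w = sqrt(4022*13243 + 3282) = sqrt(53263346 + 3282) = sqrt(53266628) = 2*sqrt(13316657) ≈ 7298.4)
-29377/w + r/(-46219) = -29377*sqrt(13316657)/26633314 + (-7 + 2*sqrt(5233))/(-46219) = -29377*sqrt(13316657)/26633314 + (-7 + 2*sqrt(5233))*(-1/46219) = -29377*sqrt(13316657)/26633314 + (7/46219 - 2*sqrt(5233)/46219) = 7/46219 - 29377*sqrt(13316657)/26633314 - 2*sqrt(5233)/46219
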